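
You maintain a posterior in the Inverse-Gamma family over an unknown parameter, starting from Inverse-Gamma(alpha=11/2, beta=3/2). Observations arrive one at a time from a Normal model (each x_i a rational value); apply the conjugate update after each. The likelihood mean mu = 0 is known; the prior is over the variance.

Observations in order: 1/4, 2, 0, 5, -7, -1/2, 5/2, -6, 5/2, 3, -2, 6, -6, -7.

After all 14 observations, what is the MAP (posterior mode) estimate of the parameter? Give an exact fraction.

469/48

obs 1: x=1/4 → posterior Inverse-Gamma(6, 49/32)
obs 2: x=2 → posterior Inverse-Gamma(13/2, 113/32)
obs 3: x=0 → posterior Inverse-Gamma(7, 113/32)
obs 4: x=5 → posterior Inverse-Gamma(15/2, 513/32)
obs 5: x=-7 → posterior Inverse-Gamma(8, 1297/32)
obs 6: x=-1/2 → posterior Inverse-Gamma(17/2, 1301/32)
obs 7: x=5/2 → posterior Inverse-Gamma(9, 1401/32)
obs 8: x=-6 → posterior Inverse-Gamma(19/2, 1977/32)
obs 9: x=5/2 → posterior Inverse-Gamma(10, 2077/32)
obs 10: x=3 → posterior Inverse-Gamma(21/2, 2221/32)
obs 11: x=-2 → posterior Inverse-Gamma(11, 2285/32)
obs 12: x=6 → posterior Inverse-Gamma(23/2, 2861/32)
obs 13: x=-6 → posterior Inverse-Gamma(12, 3437/32)
obs 14: x=-7 → posterior Inverse-Gamma(25/2, 4221/32)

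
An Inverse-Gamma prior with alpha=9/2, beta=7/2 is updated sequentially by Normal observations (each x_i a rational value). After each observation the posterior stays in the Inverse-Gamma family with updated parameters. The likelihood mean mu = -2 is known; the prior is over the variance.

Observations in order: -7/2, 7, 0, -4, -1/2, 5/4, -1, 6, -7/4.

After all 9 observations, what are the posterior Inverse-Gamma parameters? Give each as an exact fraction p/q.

alpha=9, beta=1409/16

obs 1: x=-7/2 → posterior Inverse-Gamma(5, 37/8)
obs 2: x=7 → posterior Inverse-Gamma(11/2, 361/8)
obs 3: x=0 → posterior Inverse-Gamma(6, 377/8)
obs 4: x=-4 → posterior Inverse-Gamma(13/2, 393/8)
obs 5: x=-1/2 → posterior Inverse-Gamma(7, 201/4)
obs 6: x=5/4 → posterior Inverse-Gamma(15/2, 1777/32)
obs 7: x=-1 → posterior Inverse-Gamma(8, 1793/32)
obs 8: x=6 → posterior Inverse-Gamma(17/2, 2817/32)
obs 9: x=-7/4 → posterior Inverse-Gamma(9, 1409/16)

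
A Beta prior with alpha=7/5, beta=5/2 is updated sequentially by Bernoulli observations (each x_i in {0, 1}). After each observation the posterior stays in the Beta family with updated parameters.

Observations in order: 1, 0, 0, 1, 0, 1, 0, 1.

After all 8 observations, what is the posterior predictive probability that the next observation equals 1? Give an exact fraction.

obs 1: x=1 → posterior Beta(12/5, 5/2)
obs 2: x=0 → posterior Beta(12/5, 7/2)
obs 3: x=0 → posterior Beta(12/5, 9/2)
obs 4: x=1 → posterior Beta(17/5, 9/2)
obs 5: x=0 → posterior Beta(17/5, 11/2)
obs 6: x=1 → posterior Beta(22/5, 11/2)
obs 7: x=0 → posterior Beta(22/5, 13/2)
obs 8: x=1 → posterior Beta(27/5, 13/2)

54/119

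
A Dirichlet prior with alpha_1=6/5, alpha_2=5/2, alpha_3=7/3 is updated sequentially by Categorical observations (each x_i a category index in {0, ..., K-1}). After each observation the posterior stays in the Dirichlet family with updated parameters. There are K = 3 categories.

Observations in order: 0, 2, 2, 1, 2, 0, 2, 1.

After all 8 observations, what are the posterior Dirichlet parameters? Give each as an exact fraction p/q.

obs 1: x=0 → posterior Dirichlet(11/5, 5/2, 7/3)
obs 2: x=2 → posterior Dirichlet(11/5, 5/2, 10/3)
obs 3: x=2 → posterior Dirichlet(11/5, 5/2, 13/3)
obs 4: x=1 → posterior Dirichlet(11/5, 7/2, 13/3)
obs 5: x=2 → posterior Dirichlet(11/5, 7/2, 16/3)
obs 6: x=0 → posterior Dirichlet(16/5, 7/2, 16/3)
obs 7: x=2 → posterior Dirichlet(16/5, 7/2, 19/3)
obs 8: x=1 → posterior Dirichlet(16/5, 9/2, 19/3)

alpha_1=16/5, alpha_2=9/2, alpha_3=19/3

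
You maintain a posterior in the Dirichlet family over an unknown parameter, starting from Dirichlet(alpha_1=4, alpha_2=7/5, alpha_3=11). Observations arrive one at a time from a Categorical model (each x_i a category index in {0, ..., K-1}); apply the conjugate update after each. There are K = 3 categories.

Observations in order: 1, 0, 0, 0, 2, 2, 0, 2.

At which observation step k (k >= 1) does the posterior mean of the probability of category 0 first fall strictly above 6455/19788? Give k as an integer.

k = 4

obs 1: x=1 → posterior Dirichlet(4, 12/5, 11)
obs 2: x=0 → posterior Dirichlet(5, 12/5, 11)
obs 3: x=0 → posterior Dirichlet(6, 12/5, 11)
obs 4: x=0 → posterior Dirichlet(7, 12/5, 11)
obs 5: x=2 → posterior Dirichlet(7, 12/5, 12)
obs 6: x=2 → posterior Dirichlet(7, 12/5, 13)
obs 7: x=0 → posterior Dirichlet(8, 12/5, 13)
obs 8: x=2 → posterior Dirichlet(8, 12/5, 14)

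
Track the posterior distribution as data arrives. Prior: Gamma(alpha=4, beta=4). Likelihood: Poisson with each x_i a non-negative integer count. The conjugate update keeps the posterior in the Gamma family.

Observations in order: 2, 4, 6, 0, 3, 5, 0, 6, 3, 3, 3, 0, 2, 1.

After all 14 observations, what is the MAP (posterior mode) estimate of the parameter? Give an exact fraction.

obs 1: x=2 → posterior Gamma(6, 5)
obs 2: x=4 → posterior Gamma(10, 6)
obs 3: x=6 → posterior Gamma(16, 7)
obs 4: x=0 → posterior Gamma(16, 8)
obs 5: x=3 → posterior Gamma(19, 9)
obs 6: x=5 → posterior Gamma(24, 10)
obs 7: x=0 → posterior Gamma(24, 11)
obs 8: x=6 → posterior Gamma(30, 12)
obs 9: x=3 → posterior Gamma(33, 13)
obs 10: x=3 → posterior Gamma(36, 14)
obs 11: x=3 → posterior Gamma(39, 15)
obs 12: x=0 → posterior Gamma(39, 16)
obs 13: x=2 → posterior Gamma(41, 17)
obs 14: x=1 → posterior Gamma(42, 18)

41/18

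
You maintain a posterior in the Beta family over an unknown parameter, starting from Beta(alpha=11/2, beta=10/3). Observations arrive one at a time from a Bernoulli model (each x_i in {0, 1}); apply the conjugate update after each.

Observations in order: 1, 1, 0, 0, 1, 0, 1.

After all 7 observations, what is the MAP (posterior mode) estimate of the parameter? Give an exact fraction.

obs 1: x=1 → posterior Beta(13/2, 10/3)
obs 2: x=1 → posterior Beta(15/2, 10/3)
obs 3: x=0 → posterior Beta(15/2, 13/3)
obs 4: x=0 → posterior Beta(15/2, 16/3)
obs 5: x=1 → posterior Beta(17/2, 16/3)
obs 6: x=0 → posterior Beta(17/2, 19/3)
obs 7: x=1 → posterior Beta(19/2, 19/3)

51/83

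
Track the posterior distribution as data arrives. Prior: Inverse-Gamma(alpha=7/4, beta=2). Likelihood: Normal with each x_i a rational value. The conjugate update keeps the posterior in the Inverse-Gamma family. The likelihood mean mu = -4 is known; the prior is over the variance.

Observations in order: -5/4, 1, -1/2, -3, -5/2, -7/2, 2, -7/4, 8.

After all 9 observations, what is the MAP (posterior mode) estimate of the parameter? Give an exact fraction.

obs 1: x=-5/4 → posterior Inverse-Gamma(9/4, 185/32)
obs 2: x=1 → posterior Inverse-Gamma(11/4, 585/32)
obs 3: x=-1/2 → posterior Inverse-Gamma(13/4, 781/32)
obs 4: x=-3 → posterior Inverse-Gamma(15/4, 797/32)
obs 5: x=-5/2 → posterior Inverse-Gamma(17/4, 833/32)
obs 6: x=-7/2 → posterior Inverse-Gamma(19/4, 837/32)
obs 7: x=2 → posterior Inverse-Gamma(21/4, 1413/32)
obs 8: x=-7/4 → posterior Inverse-Gamma(23/4, 747/16)
obs 9: x=8 → posterior Inverse-Gamma(25/4, 1899/16)

1899/116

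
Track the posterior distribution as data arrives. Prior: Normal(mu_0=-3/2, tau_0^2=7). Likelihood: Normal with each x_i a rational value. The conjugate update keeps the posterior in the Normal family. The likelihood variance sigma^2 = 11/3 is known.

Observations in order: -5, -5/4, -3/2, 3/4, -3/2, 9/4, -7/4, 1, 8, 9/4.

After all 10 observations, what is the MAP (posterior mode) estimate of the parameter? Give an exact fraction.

207/884

obs 1: x=-5 → posterior Normal(-243/64, 77/32)
obs 2: x=-5/4 → posterior Normal(-591/212, 77/53)
obs 3: x=-3/2 → posterior Normal(-717/296, 77/74)
obs 4: x=3/4 → posterior Normal(-327/190, 77/95)
obs 5: x=-3/2 → posterior Normal(-195/116, 77/116)
obs 6: x=9/4 → posterior Normal(-591/548, 77/137)
obs 7: x=-7/4 → posterior Normal(-369/316, 77/158)
obs 8: x=1 → posterior Normal(-327/358, 77/179)
obs 9: x=8 → posterior Normal(9/400, 77/200)
obs 10: x=9/4 → posterior Normal(207/884, 77/221)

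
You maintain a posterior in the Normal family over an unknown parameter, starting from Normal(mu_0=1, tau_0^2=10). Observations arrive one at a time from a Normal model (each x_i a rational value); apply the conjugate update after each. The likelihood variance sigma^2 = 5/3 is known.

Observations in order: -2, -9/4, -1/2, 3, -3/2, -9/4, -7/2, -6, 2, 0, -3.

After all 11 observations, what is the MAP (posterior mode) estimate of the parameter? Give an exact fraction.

obs 1: x=-2 → posterior Normal(-11/7, 10/7)
obs 2: x=-9/4 → posterior Normal(-49/26, 10/13)
obs 3: x=-1/2 → posterior Normal(-55/38, 10/19)
obs 4: x=3 → posterior Normal(-19/50, 2/5)
obs 5: x=-3/2 → posterior Normal(-37/62, 10/31)
obs 6: x=-9/4 → posterior Normal(-32/37, 10/37)
obs 7: x=-7/2 → posterior Normal(-53/43, 10/43)
obs 8: x=-6 → posterior Normal(-89/49, 10/49)
obs 9: x=2 → posterior Normal(-7/5, 2/11)
obs 10: x=0 → posterior Normal(-77/61, 10/61)
obs 11: x=-3 → posterior Normal(-95/67, 10/67)

-95/67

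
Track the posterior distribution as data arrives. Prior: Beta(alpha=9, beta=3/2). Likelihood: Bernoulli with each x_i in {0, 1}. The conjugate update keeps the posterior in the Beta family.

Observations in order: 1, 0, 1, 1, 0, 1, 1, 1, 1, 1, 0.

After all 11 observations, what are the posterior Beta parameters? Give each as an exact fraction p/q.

obs 1: x=1 → posterior Beta(10, 3/2)
obs 2: x=0 → posterior Beta(10, 5/2)
obs 3: x=1 → posterior Beta(11, 5/2)
obs 4: x=1 → posterior Beta(12, 5/2)
obs 5: x=0 → posterior Beta(12, 7/2)
obs 6: x=1 → posterior Beta(13, 7/2)
obs 7: x=1 → posterior Beta(14, 7/2)
obs 8: x=1 → posterior Beta(15, 7/2)
obs 9: x=1 → posterior Beta(16, 7/2)
obs 10: x=1 → posterior Beta(17, 7/2)
obs 11: x=0 → posterior Beta(17, 9/2)

alpha=17, beta=9/2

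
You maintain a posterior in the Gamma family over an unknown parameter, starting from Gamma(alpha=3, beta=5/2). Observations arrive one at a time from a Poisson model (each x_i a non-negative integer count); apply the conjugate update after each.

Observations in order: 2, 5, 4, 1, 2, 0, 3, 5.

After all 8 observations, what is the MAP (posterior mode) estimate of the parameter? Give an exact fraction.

obs 1: x=2 → posterior Gamma(5, 7/2)
obs 2: x=5 → posterior Gamma(10, 9/2)
obs 3: x=4 → posterior Gamma(14, 11/2)
obs 4: x=1 → posterior Gamma(15, 13/2)
obs 5: x=2 → posterior Gamma(17, 15/2)
obs 6: x=0 → posterior Gamma(17, 17/2)
obs 7: x=3 → posterior Gamma(20, 19/2)
obs 8: x=5 → posterior Gamma(25, 21/2)

16/7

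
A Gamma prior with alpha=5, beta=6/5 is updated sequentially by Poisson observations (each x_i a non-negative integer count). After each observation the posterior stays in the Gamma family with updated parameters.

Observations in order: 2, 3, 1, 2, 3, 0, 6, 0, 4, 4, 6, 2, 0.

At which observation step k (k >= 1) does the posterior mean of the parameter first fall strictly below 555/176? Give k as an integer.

k = 2

obs 1: x=2 → posterior Gamma(7, 11/5)
obs 2: x=3 → posterior Gamma(10, 16/5)
obs 3: x=1 → posterior Gamma(11, 21/5)
obs 4: x=2 → posterior Gamma(13, 26/5)
obs 5: x=3 → posterior Gamma(16, 31/5)
obs 6: x=0 → posterior Gamma(16, 36/5)
obs 7: x=6 → posterior Gamma(22, 41/5)
obs 8: x=0 → posterior Gamma(22, 46/5)
obs 9: x=4 → posterior Gamma(26, 51/5)
obs 10: x=4 → posterior Gamma(30, 56/5)
obs 11: x=6 → posterior Gamma(36, 61/5)
obs 12: x=2 → posterior Gamma(38, 66/5)
obs 13: x=0 → posterior Gamma(38, 71/5)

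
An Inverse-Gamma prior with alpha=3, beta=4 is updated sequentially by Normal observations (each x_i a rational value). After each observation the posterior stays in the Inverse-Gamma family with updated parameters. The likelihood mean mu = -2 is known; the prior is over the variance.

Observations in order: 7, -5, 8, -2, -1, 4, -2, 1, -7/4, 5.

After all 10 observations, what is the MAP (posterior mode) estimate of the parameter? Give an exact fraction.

obs 1: x=7 → posterior Inverse-Gamma(7/2, 89/2)
obs 2: x=-5 → posterior Inverse-Gamma(4, 49)
obs 3: x=8 → posterior Inverse-Gamma(9/2, 99)
obs 4: x=-2 → posterior Inverse-Gamma(5, 99)
obs 5: x=-1 → posterior Inverse-Gamma(11/2, 199/2)
obs 6: x=4 → posterior Inverse-Gamma(6, 235/2)
obs 7: x=-2 → posterior Inverse-Gamma(13/2, 235/2)
obs 8: x=1 → posterior Inverse-Gamma(7, 122)
obs 9: x=-7/4 → posterior Inverse-Gamma(15/2, 3905/32)
obs 10: x=5 → posterior Inverse-Gamma(8, 4689/32)

521/32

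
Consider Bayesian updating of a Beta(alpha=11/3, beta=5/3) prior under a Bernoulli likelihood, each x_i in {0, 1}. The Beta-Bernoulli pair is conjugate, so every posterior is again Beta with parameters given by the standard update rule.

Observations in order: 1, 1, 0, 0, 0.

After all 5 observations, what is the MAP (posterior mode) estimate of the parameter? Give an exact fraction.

obs 1: x=1 → posterior Beta(14/3, 5/3)
obs 2: x=1 → posterior Beta(17/3, 5/3)
obs 3: x=0 → posterior Beta(17/3, 8/3)
obs 4: x=0 → posterior Beta(17/3, 11/3)
obs 5: x=0 → posterior Beta(17/3, 14/3)

14/25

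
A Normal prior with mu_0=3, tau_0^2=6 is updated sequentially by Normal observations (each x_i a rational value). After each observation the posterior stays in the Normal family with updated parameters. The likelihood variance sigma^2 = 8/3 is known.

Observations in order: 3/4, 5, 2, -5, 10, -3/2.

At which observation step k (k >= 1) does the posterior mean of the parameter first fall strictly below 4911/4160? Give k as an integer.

obs 1: x=3/4 → posterior Normal(75/52, 24/13)
obs 2: x=5 → posterior Normal(255/88, 12/11)
obs 3: x=2 → posterior Normal(327/124, 24/31)
obs 4: x=-5 → posterior Normal(147/160, 3/5)
obs 5: x=10 → posterior Normal(507/196, 24/49)
obs 6: x=-3/2 → posterior Normal(453/232, 12/29)

k = 4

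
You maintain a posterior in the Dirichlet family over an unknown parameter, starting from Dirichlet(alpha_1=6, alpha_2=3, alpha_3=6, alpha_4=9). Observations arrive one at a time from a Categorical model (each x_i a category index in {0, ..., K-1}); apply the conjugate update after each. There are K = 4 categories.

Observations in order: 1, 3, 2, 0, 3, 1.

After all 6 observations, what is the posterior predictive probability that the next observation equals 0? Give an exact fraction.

obs 1: x=1 → posterior Dirichlet(6, 4, 6, 9)
obs 2: x=3 → posterior Dirichlet(6, 4, 6, 10)
obs 3: x=2 → posterior Dirichlet(6, 4, 7, 10)
obs 4: x=0 → posterior Dirichlet(7, 4, 7, 10)
obs 5: x=3 → posterior Dirichlet(7, 4, 7, 11)
obs 6: x=1 → posterior Dirichlet(7, 5, 7, 11)

7/30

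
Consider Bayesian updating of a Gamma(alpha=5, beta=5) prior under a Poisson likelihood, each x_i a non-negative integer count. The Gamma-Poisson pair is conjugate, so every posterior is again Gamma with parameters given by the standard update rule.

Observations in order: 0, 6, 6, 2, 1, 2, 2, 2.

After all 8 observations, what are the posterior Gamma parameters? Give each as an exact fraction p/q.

alpha=26, beta=13

obs 1: x=0 → posterior Gamma(5, 6)
obs 2: x=6 → posterior Gamma(11, 7)
obs 3: x=6 → posterior Gamma(17, 8)
obs 4: x=2 → posterior Gamma(19, 9)
obs 5: x=1 → posterior Gamma(20, 10)
obs 6: x=2 → posterior Gamma(22, 11)
obs 7: x=2 → posterior Gamma(24, 12)
obs 8: x=2 → posterior Gamma(26, 13)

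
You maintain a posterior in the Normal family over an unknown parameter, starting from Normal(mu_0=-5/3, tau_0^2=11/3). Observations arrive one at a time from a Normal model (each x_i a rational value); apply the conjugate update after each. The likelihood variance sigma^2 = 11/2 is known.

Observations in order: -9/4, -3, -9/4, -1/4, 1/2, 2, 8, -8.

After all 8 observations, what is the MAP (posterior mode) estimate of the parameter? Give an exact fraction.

obs 1: x=-9/4 → posterior Normal(-19/10, 11/5)
obs 2: x=-3 → posterior Normal(-31/14, 11/7)
obs 3: x=-9/4 → posterior Normal(-20/9, 11/9)
obs 4: x=-1/4 → posterior Normal(-41/22, 1)
obs 5: x=1/2 → posterior Normal(-3/2, 11/13)
obs 6: x=2 → posterior Normal(-31/30, 11/15)
obs 7: x=8 → posterior Normal(1/34, 11/17)
obs 8: x=-8 → posterior Normal(-31/38, 11/19)

-31/38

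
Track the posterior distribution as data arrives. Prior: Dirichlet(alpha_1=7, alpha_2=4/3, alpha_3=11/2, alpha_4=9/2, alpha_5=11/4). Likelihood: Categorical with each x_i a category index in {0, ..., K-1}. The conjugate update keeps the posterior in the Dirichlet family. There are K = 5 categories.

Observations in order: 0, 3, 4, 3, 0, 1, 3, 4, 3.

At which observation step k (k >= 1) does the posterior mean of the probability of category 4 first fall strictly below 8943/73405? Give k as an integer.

k = 2

obs 1: x=0 → posterior Dirichlet(8, 4/3, 11/2, 9/2, 11/4)
obs 2: x=3 → posterior Dirichlet(8, 4/3, 11/2, 11/2, 11/4)
obs 3: x=4 → posterior Dirichlet(8, 4/3, 11/2, 11/2, 15/4)
obs 4: x=3 → posterior Dirichlet(8, 4/3, 11/2, 13/2, 15/4)
obs 5: x=0 → posterior Dirichlet(9, 4/3, 11/2, 13/2, 15/4)
obs 6: x=1 → posterior Dirichlet(9, 7/3, 11/2, 13/2, 15/4)
obs 7: x=3 → posterior Dirichlet(9, 7/3, 11/2, 15/2, 15/4)
obs 8: x=4 → posterior Dirichlet(9, 7/3, 11/2, 15/2, 19/4)
obs 9: x=3 → posterior Dirichlet(9, 7/3, 11/2, 17/2, 19/4)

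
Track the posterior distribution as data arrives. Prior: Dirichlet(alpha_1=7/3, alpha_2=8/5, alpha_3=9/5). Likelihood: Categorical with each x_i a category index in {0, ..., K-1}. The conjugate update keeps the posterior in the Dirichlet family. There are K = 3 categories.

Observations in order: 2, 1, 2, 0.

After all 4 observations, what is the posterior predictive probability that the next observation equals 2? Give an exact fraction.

57/146

obs 1: x=2 → posterior Dirichlet(7/3, 8/5, 14/5)
obs 2: x=1 → posterior Dirichlet(7/3, 13/5, 14/5)
obs 3: x=2 → posterior Dirichlet(7/3, 13/5, 19/5)
obs 4: x=0 → posterior Dirichlet(10/3, 13/5, 19/5)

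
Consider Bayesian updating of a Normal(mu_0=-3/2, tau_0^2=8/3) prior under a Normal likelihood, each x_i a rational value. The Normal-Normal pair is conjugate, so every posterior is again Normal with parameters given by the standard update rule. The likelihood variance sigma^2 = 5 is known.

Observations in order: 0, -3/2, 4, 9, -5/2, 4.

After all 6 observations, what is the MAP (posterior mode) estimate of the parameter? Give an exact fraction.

163/126

obs 1: x=0 → posterior Normal(-45/46, 40/23)
obs 2: x=-3/2 → posterior Normal(-69/62, 40/31)
obs 3: x=4 → posterior Normal(-5/78, 40/39)
obs 4: x=9 → posterior Normal(139/94, 40/47)
obs 5: x=-5/2 → posterior Normal(9/10, 8/11)
obs 6: x=4 → posterior Normal(163/126, 40/63)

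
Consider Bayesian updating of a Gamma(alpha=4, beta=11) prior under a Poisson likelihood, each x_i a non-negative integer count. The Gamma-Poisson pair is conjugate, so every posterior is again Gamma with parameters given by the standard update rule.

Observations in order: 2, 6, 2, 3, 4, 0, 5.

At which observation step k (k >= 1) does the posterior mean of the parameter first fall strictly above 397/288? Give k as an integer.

k = 7

obs 1: x=2 → posterior Gamma(6, 12)
obs 2: x=6 → posterior Gamma(12, 13)
obs 3: x=2 → posterior Gamma(14, 14)
obs 4: x=3 → posterior Gamma(17, 15)
obs 5: x=4 → posterior Gamma(21, 16)
obs 6: x=0 → posterior Gamma(21, 17)
obs 7: x=5 → posterior Gamma(26, 18)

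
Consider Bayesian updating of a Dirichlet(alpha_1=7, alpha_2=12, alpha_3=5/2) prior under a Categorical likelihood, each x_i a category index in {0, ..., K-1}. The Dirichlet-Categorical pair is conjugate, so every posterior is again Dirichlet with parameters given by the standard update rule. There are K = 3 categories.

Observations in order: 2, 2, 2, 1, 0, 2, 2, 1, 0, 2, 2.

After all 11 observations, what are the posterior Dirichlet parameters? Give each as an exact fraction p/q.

alpha_1=9, alpha_2=14, alpha_3=19/2

obs 1: x=2 → posterior Dirichlet(7, 12, 7/2)
obs 2: x=2 → posterior Dirichlet(7, 12, 9/2)
obs 3: x=2 → posterior Dirichlet(7, 12, 11/2)
obs 4: x=1 → posterior Dirichlet(7, 13, 11/2)
obs 5: x=0 → posterior Dirichlet(8, 13, 11/2)
obs 6: x=2 → posterior Dirichlet(8, 13, 13/2)
obs 7: x=2 → posterior Dirichlet(8, 13, 15/2)
obs 8: x=1 → posterior Dirichlet(8, 14, 15/2)
obs 9: x=0 → posterior Dirichlet(9, 14, 15/2)
obs 10: x=2 → posterior Dirichlet(9, 14, 17/2)
obs 11: x=2 → posterior Dirichlet(9, 14, 19/2)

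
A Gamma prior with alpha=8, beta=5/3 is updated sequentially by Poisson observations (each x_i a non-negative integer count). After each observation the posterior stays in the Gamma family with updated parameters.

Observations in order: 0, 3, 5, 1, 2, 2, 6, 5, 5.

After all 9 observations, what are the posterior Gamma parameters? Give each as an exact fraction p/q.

alpha=37, beta=32/3

obs 1: x=0 → posterior Gamma(8, 8/3)
obs 2: x=3 → posterior Gamma(11, 11/3)
obs 3: x=5 → posterior Gamma(16, 14/3)
obs 4: x=1 → posterior Gamma(17, 17/3)
obs 5: x=2 → posterior Gamma(19, 20/3)
obs 6: x=2 → posterior Gamma(21, 23/3)
obs 7: x=6 → posterior Gamma(27, 26/3)
obs 8: x=5 → posterior Gamma(32, 29/3)
obs 9: x=5 → posterior Gamma(37, 32/3)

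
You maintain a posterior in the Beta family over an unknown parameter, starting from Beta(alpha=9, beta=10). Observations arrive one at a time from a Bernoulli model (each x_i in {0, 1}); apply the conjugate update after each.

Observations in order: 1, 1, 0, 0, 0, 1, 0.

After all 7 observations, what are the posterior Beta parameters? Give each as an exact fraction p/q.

alpha=12, beta=14

obs 1: x=1 → posterior Beta(10, 10)
obs 2: x=1 → posterior Beta(11, 10)
obs 3: x=0 → posterior Beta(11, 11)
obs 4: x=0 → posterior Beta(11, 12)
obs 5: x=0 → posterior Beta(11, 13)
obs 6: x=1 → posterior Beta(12, 13)
obs 7: x=0 → posterior Beta(12, 14)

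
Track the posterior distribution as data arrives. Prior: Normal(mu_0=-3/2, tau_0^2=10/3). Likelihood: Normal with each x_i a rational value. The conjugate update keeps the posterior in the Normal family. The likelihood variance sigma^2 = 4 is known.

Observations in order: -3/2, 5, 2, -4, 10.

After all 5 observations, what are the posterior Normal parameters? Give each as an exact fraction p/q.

obs 1: x=-3/2 → posterior Normal(-3/2, 20/11)
obs 2: x=5 → posterior Normal(17/32, 5/4)
obs 3: x=2 → posterior Normal(37/42, 20/21)
obs 4: x=-4 → posterior Normal(-3/52, 10/13)
obs 5: x=10 → posterior Normal(97/62, 20/31)

mu_0=97/62, tau_0^2=20/31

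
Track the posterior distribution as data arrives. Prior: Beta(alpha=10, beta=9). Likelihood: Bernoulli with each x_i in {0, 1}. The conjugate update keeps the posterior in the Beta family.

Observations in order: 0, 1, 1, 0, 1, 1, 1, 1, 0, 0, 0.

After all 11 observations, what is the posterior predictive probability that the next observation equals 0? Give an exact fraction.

obs 1: x=0 → posterior Beta(10, 10)
obs 2: x=1 → posterior Beta(11, 10)
obs 3: x=1 → posterior Beta(12, 10)
obs 4: x=0 → posterior Beta(12, 11)
obs 5: x=1 → posterior Beta(13, 11)
obs 6: x=1 → posterior Beta(14, 11)
obs 7: x=1 → posterior Beta(15, 11)
obs 8: x=1 → posterior Beta(16, 11)
obs 9: x=0 → posterior Beta(16, 12)
obs 10: x=0 → posterior Beta(16, 13)
obs 11: x=0 → posterior Beta(16, 14)

7/15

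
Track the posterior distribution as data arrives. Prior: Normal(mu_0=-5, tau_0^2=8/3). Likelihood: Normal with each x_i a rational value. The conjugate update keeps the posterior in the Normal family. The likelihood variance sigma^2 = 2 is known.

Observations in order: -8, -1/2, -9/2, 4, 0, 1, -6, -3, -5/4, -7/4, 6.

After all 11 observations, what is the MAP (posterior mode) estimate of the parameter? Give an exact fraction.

-71/47

obs 1: x=-8 → posterior Normal(-47/7, 8/7)
obs 2: x=-1/2 → posterior Normal(-49/11, 8/11)
obs 3: x=-9/2 → posterior Normal(-67/15, 8/15)
obs 4: x=4 → posterior Normal(-51/19, 8/19)
obs 5: x=0 → posterior Normal(-51/23, 8/23)
obs 6: x=1 → posterior Normal(-47/27, 8/27)
obs 7: x=-6 → posterior Normal(-71/31, 8/31)
obs 8: x=-3 → posterior Normal(-83/35, 8/35)
obs 9: x=-5/4 → posterior Normal(-88/39, 8/39)
obs 10: x=-7/4 → posterior Normal(-95/43, 8/43)
obs 11: x=6 → posterior Normal(-71/47, 8/47)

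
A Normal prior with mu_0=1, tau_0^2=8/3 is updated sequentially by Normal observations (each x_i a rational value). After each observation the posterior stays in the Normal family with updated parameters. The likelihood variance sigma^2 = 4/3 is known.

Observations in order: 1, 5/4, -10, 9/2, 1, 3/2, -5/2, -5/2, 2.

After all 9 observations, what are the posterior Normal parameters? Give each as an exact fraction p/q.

obs 1: x=1 → posterior Normal(1, 8/9)
obs 2: x=5/4 → posterior Normal(11/10, 8/15)
obs 3: x=-10 → posterior Normal(-29/14, 8/21)
obs 4: x=9/2 → posterior Normal(-11/18, 8/27)
obs 5: x=1 → posterior Normal(-7/22, 8/33)
obs 6: x=3/2 → posterior Normal(-1/26, 8/39)
obs 7: x=-5/2 → posterior Normal(-11/30, 8/45)
obs 8: x=-5/2 → posterior Normal(-21/34, 8/51)
obs 9: x=2 → posterior Normal(-13/38, 8/57)

mu_0=-13/38, tau_0^2=8/57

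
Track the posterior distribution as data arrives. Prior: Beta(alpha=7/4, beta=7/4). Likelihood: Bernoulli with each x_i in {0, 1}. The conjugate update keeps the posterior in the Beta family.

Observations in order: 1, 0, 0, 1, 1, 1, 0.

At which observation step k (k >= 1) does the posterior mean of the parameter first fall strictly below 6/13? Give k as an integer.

obs 1: x=1 → posterior Beta(11/4, 7/4)
obs 2: x=0 → posterior Beta(11/4, 11/4)
obs 3: x=0 → posterior Beta(11/4, 15/4)
obs 4: x=1 → posterior Beta(15/4, 15/4)
obs 5: x=1 → posterior Beta(19/4, 15/4)
obs 6: x=1 → posterior Beta(23/4, 15/4)
obs 7: x=0 → posterior Beta(23/4, 19/4)

k = 3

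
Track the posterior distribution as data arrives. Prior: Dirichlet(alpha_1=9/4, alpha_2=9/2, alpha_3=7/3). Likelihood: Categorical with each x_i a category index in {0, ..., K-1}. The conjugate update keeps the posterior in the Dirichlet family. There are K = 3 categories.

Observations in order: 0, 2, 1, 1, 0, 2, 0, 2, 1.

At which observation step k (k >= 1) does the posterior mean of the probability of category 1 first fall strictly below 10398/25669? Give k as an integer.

k = 7

obs 1: x=0 → posterior Dirichlet(13/4, 9/2, 7/3)
obs 2: x=2 → posterior Dirichlet(13/4, 9/2, 10/3)
obs 3: x=1 → posterior Dirichlet(13/4, 11/2, 10/3)
obs 4: x=1 → posterior Dirichlet(13/4, 13/2, 10/3)
obs 5: x=0 → posterior Dirichlet(17/4, 13/2, 10/3)
obs 6: x=2 → posterior Dirichlet(17/4, 13/2, 13/3)
obs 7: x=0 → posterior Dirichlet(21/4, 13/2, 13/3)
obs 8: x=2 → posterior Dirichlet(21/4, 13/2, 16/3)
obs 9: x=1 → posterior Dirichlet(21/4, 15/2, 16/3)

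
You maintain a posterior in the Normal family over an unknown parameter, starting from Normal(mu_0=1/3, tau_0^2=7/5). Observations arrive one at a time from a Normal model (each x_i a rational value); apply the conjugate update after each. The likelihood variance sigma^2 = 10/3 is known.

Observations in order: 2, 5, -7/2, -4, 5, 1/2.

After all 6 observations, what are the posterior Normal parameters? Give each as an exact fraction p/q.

mu_0=365/528, tau_0^2=35/88

obs 1: x=2 → posterior Normal(176/213, 70/71)
obs 2: x=5 → posterior Normal(491/276, 35/46)
obs 3: x=-7/2 → posterior Normal(541/678, 70/113)
obs 4: x=-4 → posterior Normal(37/804, 35/67)
obs 5: x=5 → posterior Normal(667/930, 14/31)
obs 6: x=1/2 → posterior Normal(365/528, 35/88)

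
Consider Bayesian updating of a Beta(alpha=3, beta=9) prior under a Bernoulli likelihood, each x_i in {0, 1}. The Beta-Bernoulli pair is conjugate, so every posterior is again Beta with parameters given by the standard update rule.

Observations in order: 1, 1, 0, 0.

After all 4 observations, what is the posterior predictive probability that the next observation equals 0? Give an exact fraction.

obs 1: x=1 → posterior Beta(4, 9)
obs 2: x=1 → posterior Beta(5, 9)
obs 3: x=0 → posterior Beta(5, 10)
obs 4: x=0 → posterior Beta(5, 11)

11/16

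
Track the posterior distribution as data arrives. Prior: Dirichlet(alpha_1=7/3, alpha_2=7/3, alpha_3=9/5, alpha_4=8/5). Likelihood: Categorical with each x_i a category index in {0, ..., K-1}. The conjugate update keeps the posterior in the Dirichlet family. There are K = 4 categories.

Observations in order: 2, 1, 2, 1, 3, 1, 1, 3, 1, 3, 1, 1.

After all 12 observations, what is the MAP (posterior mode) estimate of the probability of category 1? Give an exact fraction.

125/241

obs 1: x=2 → posterior Dirichlet(7/3, 7/3, 14/5, 8/5)
obs 2: x=1 → posterior Dirichlet(7/3, 10/3, 14/5, 8/5)
obs 3: x=2 → posterior Dirichlet(7/3, 10/3, 19/5, 8/5)
obs 4: x=1 → posterior Dirichlet(7/3, 13/3, 19/5, 8/5)
obs 5: x=3 → posterior Dirichlet(7/3, 13/3, 19/5, 13/5)
obs 6: x=1 → posterior Dirichlet(7/3, 16/3, 19/5, 13/5)
obs 7: x=1 → posterior Dirichlet(7/3, 19/3, 19/5, 13/5)
obs 8: x=3 → posterior Dirichlet(7/3, 19/3, 19/5, 18/5)
obs 9: x=1 → posterior Dirichlet(7/3, 22/3, 19/5, 18/5)
obs 10: x=3 → posterior Dirichlet(7/3, 22/3, 19/5, 23/5)
obs 11: x=1 → posterior Dirichlet(7/3, 25/3, 19/5, 23/5)
obs 12: x=1 → posterior Dirichlet(7/3, 28/3, 19/5, 23/5)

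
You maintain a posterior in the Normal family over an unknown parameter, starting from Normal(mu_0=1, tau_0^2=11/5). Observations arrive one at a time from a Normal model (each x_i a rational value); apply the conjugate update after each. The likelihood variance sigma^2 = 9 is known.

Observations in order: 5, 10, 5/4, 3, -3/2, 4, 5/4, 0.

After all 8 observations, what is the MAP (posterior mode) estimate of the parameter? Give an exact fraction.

obs 1: x=5 → posterior Normal(25/14, 99/56)
obs 2: x=10 → posterior Normal(210/67, 99/67)
obs 3: x=5/4 → posterior Normal(895/312, 33/26)
obs 4: x=3 → posterior Normal(1027/356, 99/89)
obs 5: x=-3/2 → posterior Normal(961/400, 99/100)
obs 6: x=4 → posterior Normal(379/148, 33/37)
obs 7: x=5/4 → posterior Normal(149/61, 99/122)
obs 8: x=0 → posterior Normal(298/133, 99/133)

298/133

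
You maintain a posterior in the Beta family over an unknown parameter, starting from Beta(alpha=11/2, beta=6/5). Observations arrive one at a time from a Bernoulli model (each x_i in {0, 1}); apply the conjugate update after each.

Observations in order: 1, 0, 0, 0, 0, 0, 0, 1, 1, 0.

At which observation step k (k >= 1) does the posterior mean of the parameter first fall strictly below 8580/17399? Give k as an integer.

k = 7

obs 1: x=1 → posterior Beta(13/2, 6/5)
obs 2: x=0 → posterior Beta(13/2, 11/5)
obs 3: x=0 → posterior Beta(13/2, 16/5)
obs 4: x=0 → posterior Beta(13/2, 21/5)
obs 5: x=0 → posterior Beta(13/2, 26/5)
obs 6: x=0 → posterior Beta(13/2, 31/5)
obs 7: x=0 → posterior Beta(13/2, 36/5)
obs 8: x=1 → posterior Beta(15/2, 36/5)
obs 9: x=1 → posterior Beta(17/2, 36/5)
obs 10: x=0 → posterior Beta(17/2, 41/5)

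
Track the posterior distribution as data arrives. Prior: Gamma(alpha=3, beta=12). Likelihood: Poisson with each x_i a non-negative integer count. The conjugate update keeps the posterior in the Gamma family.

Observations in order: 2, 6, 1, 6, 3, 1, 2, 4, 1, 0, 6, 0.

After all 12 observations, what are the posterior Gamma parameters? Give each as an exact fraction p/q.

obs 1: x=2 → posterior Gamma(5, 13)
obs 2: x=6 → posterior Gamma(11, 14)
obs 3: x=1 → posterior Gamma(12, 15)
obs 4: x=6 → posterior Gamma(18, 16)
obs 5: x=3 → posterior Gamma(21, 17)
obs 6: x=1 → posterior Gamma(22, 18)
obs 7: x=2 → posterior Gamma(24, 19)
obs 8: x=4 → posterior Gamma(28, 20)
obs 9: x=1 → posterior Gamma(29, 21)
obs 10: x=0 → posterior Gamma(29, 22)
obs 11: x=6 → posterior Gamma(35, 23)
obs 12: x=0 → posterior Gamma(35, 24)

alpha=35, beta=24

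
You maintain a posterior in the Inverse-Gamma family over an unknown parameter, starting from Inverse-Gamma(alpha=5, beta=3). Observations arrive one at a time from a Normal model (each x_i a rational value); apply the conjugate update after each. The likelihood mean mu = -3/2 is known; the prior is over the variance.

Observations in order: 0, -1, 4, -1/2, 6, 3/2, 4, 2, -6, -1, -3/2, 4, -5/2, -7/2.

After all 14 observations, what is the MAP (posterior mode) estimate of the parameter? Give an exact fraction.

813/104

obs 1: x=0 → posterior Inverse-Gamma(11/2, 33/8)
obs 2: x=-1 → posterior Inverse-Gamma(6, 17/4)
obs 3: x=4 → posterior Inverse-Gamma(13/2, 155/8)
obs 4: x=-1/2 → posterior Inverse-Gamma(7, 159/8)
obs 5: x=6 → posterior Inverse-Gamma(15/2, 48)
obs 6: x=3/2 → posterior Inverse-Gamma(8, 105/2)
obs 7: x=4 → posterior Inverse-Gamma(17/2, 541/8)
obs 8: x=2 → posterior Inverse-Gamma(9, 295/4)
obs 9: x=-6 → posterior Inverse-Gamma(19/2, 671/8)
obs 10: x=-1 → posterior Inverse-Gamma(10, 84)
obs 11: x=-3/2 → posterior Inverse-Gamma(21/2, 84)
obs 12: x=4 → posterior Inverse-Gamma(11, 793/8)
obs 13: x=-5/2 → posterior Inverse-Gamma(23/2, 797/8)
obs 14: x=-7/2 → posterior Inverse-Gamma(12, 813/8)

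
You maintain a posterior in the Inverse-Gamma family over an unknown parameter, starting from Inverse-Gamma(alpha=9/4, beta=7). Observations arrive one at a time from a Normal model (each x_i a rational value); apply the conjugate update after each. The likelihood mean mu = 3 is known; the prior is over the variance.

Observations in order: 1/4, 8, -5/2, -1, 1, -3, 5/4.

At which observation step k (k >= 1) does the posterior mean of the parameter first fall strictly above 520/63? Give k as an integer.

obs 1: x=1/4 → posterior Inverse-Gamma(11/4, 345/32)
obs 2: x=8 → posterior Inverse-Gamma(13/4, 745/32)
obs 3: x=-5/2 → posterior Inverse-Gamma(15/4, 1229/32)
obs 4: x=-1 → posterior Inverse-Gamma(17/4, 1485/32)
obs 5: x=1 → posterior Inverse-Gamma(19/4, 1549/32)
obs 6: x=-3 → posterior Inverse-Gamma(21/4, 2125/32)
obs 7: x=5/4 → posterior Inverse-Gamma(23/4, 1087/16)

k = 2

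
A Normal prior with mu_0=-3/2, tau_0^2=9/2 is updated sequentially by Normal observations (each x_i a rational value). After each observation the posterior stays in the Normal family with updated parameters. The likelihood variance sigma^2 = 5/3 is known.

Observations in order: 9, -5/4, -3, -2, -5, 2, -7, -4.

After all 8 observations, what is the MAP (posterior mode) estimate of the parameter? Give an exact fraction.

-1275/904

obs 1: x=9 → posterior Normal(228/37, 45/37)
obs 2: x=-5/4 → posterior Normal(777/256, 45/64)
obs 3: x=-3 → posterior Normal(453/364, 45/91)
obs 4: x=-2 → posterior Normal(237/472, 45/118)
obs 5: x=-5 → posterior Normal(-303/580, 9/29)
obs 6: x=2 → posterior Normal(-87/688, 45/172)
obs 7: x=-7 → posterior Normal(-843/796, 45/199)
obs 8: x=-4 → posterior Normal(-1275/904, 45/226)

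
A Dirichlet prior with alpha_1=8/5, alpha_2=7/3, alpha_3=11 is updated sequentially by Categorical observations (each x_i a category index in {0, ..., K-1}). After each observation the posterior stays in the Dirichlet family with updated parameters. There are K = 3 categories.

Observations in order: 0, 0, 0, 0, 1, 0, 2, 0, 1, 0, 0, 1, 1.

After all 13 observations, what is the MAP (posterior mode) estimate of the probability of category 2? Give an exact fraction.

15/34

obs 1: x=0 → posterior Dirichlet(13/5, 7/3, 11)
obs 2: x=0 → posterior Dirichlet(18/5, 7/3, 11)
obs 3: x=0 → posterior Dirichlet(23/5, 7/3, 11)
obs 4: x=0 → posterior Dirichlet(28/5, 7/3, 11)
obs 5: x=1 → posterior Dirichlet(28/5, 10/3, 11)
obs 6: x=0 → posterior Dirichlet(33/5, 10/3, 11)
obs 7: x=2 → posterior Dirichlet(33/5, 10/3, 12)
obs 8: x=0 → posterior Dirichlet(38/5, 10/3, 12)
obs 9: x=1 → posterior Dirichlet(38/5, 13/3, 12)
obs 10: x=0 → posterior Dirichlet(43/5, 13/3, 12)
obs 11: x=0 → posterior Dirichlet(48/5, 13/3, 12)
obs 12: x=1 → posterior Dirichlet(48/5, 16/3, 12)
obs 13: x=1 → posterior Dirichlet(48/5, 19/3, 12)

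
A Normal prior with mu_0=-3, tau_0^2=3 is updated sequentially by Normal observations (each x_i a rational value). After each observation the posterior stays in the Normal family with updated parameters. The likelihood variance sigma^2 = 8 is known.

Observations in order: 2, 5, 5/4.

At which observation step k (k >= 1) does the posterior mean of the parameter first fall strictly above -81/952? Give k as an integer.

k = 3

obs 1: x=2 → posterior Normal(-18/11, 24/11)
obs 2: x=5 → posterior Normal(-3/14, 12/7)
obs 3: x=5/4 → posterior Normal(3/68, 24/17)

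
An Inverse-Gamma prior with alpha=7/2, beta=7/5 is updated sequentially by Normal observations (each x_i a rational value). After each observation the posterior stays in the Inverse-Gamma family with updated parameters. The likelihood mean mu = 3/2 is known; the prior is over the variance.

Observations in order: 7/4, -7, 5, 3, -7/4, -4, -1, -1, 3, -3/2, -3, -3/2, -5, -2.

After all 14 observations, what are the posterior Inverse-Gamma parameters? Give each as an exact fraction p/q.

alpha=21/2, beta=9517/80

obs 1: x=7/4 → posterior Inverse-Gamma(4, 229/160)
obs 2: x=-7 → posterior Inverse-Gamma(9/2, 6009/160)
obs 3: x=5 → posterior Inverse-Gamma(5, 6989/160)
obs 4: x=3 → posterior Inverse-Gamma(11/2, 7169/160)
obs 5: x=-7/4 → posterior Inverse-Gamma(6, 4007/80)
obs 6: x=-4 → posterior Inverse-Gamma(13/2, 5217/80)
obs 7: x=-1 → posterior Inverse-Gamma(7, 5467/80)
obs 8: x=-1 → posterior Inverse-Gamma(15/2, 5717/80)
obs 9: x=3 → posterior Inverse-Gamma(8, 5807/80)
obs 10: x=-3/2 → posterior Inverse-Gamma(17/2, 6167/80)
obs 11: x=-3 → posterior Inverse-Gamma(9, 6977/80)
obs 12: x=-3/2 → posterior Inverse-Gamma(19/2, 7337/80)
obs 13: x=-5 → posterior Inverse-Gamma(10, 9027/80)
obs 14: x=-2 → posterior Inverse-Gamma(21/2, 9517/80)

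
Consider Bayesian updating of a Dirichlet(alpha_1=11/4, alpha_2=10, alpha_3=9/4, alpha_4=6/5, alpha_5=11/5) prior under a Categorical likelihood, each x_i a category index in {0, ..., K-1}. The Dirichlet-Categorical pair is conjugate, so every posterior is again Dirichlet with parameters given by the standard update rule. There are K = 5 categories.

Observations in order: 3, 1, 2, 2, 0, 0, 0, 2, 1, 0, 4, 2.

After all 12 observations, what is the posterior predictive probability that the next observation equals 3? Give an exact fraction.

11/152

obs 1: x=3 → posterior Dirichlet(11/4, 10, 9/4, 11/5, 11/5)
obs 2: x=1 → posterior Dirichlet(11/4, 11, 9/4, 11/5, 11/5)
obs 3: x=2 → posterior Dirichlet(11/4, 11, 13/4, 11/5, 11/5)
obs 4: x=2 → posterior Dirichlet(11/4, 11, 17/4, 11/5, 11/5)
obs 5: x=0 → posterior Dirichlet(15/4, 11, 17/4, 11/5, 11/5)
obs 6: x=0 → posterior Dirichlet(19/4, 11, 17/4, 11/5, 11/5)
obs 7: x=0 → posterior Dirichlet(23/4, 11, 17/4, 11/5, 11/5)
obs 8: x=2 → posterior Dirichlet(23/4, 11, 21/4, 11/5, 11/5)
obs 9: x=1 → posterior Dirichlet(23/4, 12, 21/4, 11/5, 11/5)
obs 10: x=0 → posterior Dirichlet(27/4, 12, 21/4, 11/5, 11/5)
obs 11: x=4 → posterior Dirichlet(27/4, 12, 21/4, 11/5, 16/5)
obs 12: x=2 → posterior Dirichlet(27/4, 12, 25/4, 11/5, 16/5)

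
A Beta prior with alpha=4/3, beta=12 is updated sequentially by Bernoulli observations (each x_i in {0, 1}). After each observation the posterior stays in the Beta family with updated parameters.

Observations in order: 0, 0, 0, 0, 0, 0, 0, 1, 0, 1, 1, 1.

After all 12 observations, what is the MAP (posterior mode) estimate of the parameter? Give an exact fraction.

13/70

obs 1: x=0 → posterior Beta(4/3, 13)
obs 2: x=0 → posterior Beta(4/3, 14)
obs 3: x=0 → posterior Beta(4/3, 15)
obs 4: x=0 → posterior Beta(4/3, 16)
obs 5: x=0 → posterior Beta(4/3, 17)
obs 6: x=0 → posterior Beta(4/3, 18)
obs 7: x=0 → posterior Beta(4/3, 19)
obs 8: x=1 → posterior Beta(7/3, 19)
obs 9: x=0 → posterior Beta(7/3, 20)
obs 10: x=1 → posterior Beta(10/3, 20)
obs 11: x=1 → posterior Beta(13/3, 20)
obs 12: x=1 → posterior Beta(16/3, 20)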